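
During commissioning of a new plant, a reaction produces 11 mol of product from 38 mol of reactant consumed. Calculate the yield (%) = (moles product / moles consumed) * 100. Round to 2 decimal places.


Yield = (moles product / moles consumed) * 100%
Yield = (11 / 38) * 100
Yield = 0.2895 * 100
Yield = 28.95%


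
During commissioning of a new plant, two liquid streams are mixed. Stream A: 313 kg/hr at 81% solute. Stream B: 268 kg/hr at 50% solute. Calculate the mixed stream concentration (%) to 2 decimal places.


Mass balance on solute: F1*x1 + F2*x2 = F3*x3
F3 = F1 + F2 = 313 + 268 = 581 kg/hr
x3 = (F1*x1 + F2*x2)/F3
x3 = (313*0.81 + 268*0.5) / 581
x3 = 66.70%


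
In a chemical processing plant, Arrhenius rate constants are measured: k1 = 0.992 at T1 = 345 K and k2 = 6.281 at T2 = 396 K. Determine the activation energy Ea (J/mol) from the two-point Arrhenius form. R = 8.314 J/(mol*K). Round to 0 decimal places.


Ea = R * ln(k2/k1) / (1/T1 - 1/T2)
ln(k2/k1) = ln(6.281/0.992) = 1.8455614
1/T1 - 1/T2 = 1/345 - 1/396 = 0.000373298199
Ea = 8.314 * 1.8455614 / 0.000373298199
Ea = 41104 J/mol


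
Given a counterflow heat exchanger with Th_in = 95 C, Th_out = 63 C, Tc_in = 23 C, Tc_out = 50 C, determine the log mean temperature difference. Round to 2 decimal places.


dT1 = Th_in - Tc_out = 95 - 50 = 45
dT2 = Th_out - Tc_in = 63 - 23 = 40
LMTD = (dT1 - dT2) / ln(dT1/dT2)
LMTD = (45 - 40) / ln(45/40)
LMTD = 42.45 K


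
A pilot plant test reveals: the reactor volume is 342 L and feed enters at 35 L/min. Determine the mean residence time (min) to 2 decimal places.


tau = V / v0
tau = 342 / 35
tau = 9.77 min


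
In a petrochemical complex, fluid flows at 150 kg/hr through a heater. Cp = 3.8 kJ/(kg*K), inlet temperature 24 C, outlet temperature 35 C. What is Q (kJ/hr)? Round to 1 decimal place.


Q = m_dot * Cp * (T2 - T1)
Q = 150 * 3.8 * (35 - 24)
Q = 150 * 3.8 * 11
Q = 6270.0 kJ/hr


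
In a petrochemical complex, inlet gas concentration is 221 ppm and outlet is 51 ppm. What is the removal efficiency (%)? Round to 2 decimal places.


Efficiency = (G_in - G_out) / G_in * 100%
Efficiency = (221 - 51) / 221 * 100
Efficiency = 170 / 221 * 100
Efficiency = 76.92%


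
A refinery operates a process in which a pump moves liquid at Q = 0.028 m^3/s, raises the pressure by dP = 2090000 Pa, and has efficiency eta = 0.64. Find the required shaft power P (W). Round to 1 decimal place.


P = Q * dP / eta
P = 0.028 * 2090000 / 0.64
P = 58520.0 / 0.64
P = 91437.5 W


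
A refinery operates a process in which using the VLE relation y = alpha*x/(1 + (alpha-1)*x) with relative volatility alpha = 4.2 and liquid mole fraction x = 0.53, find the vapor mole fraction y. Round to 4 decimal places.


y = alpha*x / (1 + (alpha-1)*x)
y = 4.2*0.53 / (1 + (4.2-1)*0.53)
y = 2.226 / (1 + 1.696)
y = 2.226 / 2.696
y = 0.8257


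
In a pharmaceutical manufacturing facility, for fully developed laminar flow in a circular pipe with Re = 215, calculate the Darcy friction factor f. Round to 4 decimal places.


f = 64 / Re
f = 64 / 215
f = 0.2977


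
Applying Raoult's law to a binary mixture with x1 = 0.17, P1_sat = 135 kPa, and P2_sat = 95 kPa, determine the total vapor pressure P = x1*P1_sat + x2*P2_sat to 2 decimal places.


P = x1*P1_sat + x2*P2_sat
x2 = 1 - x1 = 1 - 0.17 = 0.83
P = 0.17*135 + 0.83*95
P = 22.95 + 78.85
P = 101.80 kPa


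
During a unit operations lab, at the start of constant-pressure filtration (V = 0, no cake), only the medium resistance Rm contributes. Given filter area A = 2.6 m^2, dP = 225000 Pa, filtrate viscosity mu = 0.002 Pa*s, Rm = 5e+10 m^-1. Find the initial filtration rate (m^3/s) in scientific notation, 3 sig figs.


rate = A * dP / (mu * Rm)
rate = 2.6 * 225000 / (0.002 * 5e+10)
rate = 585000.0 / 1.000e+08
rate = 5.85e-03 m^3/s


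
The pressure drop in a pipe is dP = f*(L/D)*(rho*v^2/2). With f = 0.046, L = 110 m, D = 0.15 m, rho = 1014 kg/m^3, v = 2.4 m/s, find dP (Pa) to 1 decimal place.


dP = f * (L/D) * (rho*v^2/2)
dP = 0.046 * (110/0.15) * (1014*2.4^2/2)
L/D = 733.33333333
rho*v^2/2 = 1014*5.76/2 = 2920.32
dP = 0.046 * 733.33333333 * 2920.32
dP = 98512.1 Pa


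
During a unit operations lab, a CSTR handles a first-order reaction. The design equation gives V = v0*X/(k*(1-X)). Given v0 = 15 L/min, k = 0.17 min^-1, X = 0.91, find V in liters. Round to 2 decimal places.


V = v0 * X / (k * (1 - X))
V = 15 * 0.91 / (0.17 * (1 - 0.91))
V = 13.65 / (0.17 * 0.09)
V = 13.65 / 0.0153
V = 892.16 L


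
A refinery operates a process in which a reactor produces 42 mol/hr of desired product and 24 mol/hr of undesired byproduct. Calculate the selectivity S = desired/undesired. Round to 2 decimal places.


S = desired product rate / undesired product rate
S = 42 / 24
S = 1.75


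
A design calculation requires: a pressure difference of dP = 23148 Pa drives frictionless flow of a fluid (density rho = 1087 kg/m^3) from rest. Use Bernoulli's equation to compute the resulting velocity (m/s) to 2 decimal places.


v = sqrt(2*dP/rho)
v = sqrt(2*23148/1087)
v = sqrt(42.590616)
v = 6.53 m/s


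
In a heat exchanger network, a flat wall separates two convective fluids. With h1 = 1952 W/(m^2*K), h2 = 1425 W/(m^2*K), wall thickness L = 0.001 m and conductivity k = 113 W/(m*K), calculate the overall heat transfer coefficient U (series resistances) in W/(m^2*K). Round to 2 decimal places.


1/U = 1/h1 + L/k + 1/h2
1/U = 1/1952 + 0.001/113 + 1/1425
1/U = 0.0005122951 + 8.8496e-06 + 0.0007017544
1/U = 0.0012228991
U = 817.73 W/(m^2*K)


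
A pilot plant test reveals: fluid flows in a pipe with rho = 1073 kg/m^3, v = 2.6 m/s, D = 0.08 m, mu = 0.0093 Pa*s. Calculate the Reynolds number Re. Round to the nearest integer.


Re = rho * v * D / mu
Re = 1073 * 2.6 * 0.08 / 0.0093
Re = 223.184 / 0.0093
Re = 23998


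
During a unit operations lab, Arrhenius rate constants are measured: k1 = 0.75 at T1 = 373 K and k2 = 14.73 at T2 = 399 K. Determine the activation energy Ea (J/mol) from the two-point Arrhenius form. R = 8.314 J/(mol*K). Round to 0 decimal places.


Ea = R * ln(k2/k1) / (1/T1 - 1/T2)
ln(k2/k1) = ln(14.73/0.75) = 2.9775683
1/T1 - 1/T2 = 1/373 - 1/399 = 0.000174699483
Ea = 8.314 * 2.9775683 / 0.000174699483
Ea = 141703 J/mol


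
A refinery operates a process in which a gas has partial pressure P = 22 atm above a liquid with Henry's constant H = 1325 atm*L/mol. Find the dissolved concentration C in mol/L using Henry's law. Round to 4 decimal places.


C = P / H
C = 22 / 1325
C = 0.0166 mol/L


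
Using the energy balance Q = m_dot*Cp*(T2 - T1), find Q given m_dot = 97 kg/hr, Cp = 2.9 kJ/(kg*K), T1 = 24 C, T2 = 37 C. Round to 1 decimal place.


Q = m_dot * Cp * (T2 - T1)
Q = 97 * 2.9 * (37 - 24)
Q = 97 * 2.9 * 13
Q = 3656.9 kJ/hr


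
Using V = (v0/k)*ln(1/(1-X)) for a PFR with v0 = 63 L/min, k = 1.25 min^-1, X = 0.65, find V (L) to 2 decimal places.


V = (v0/k) * ln(1/(1-X))
V = (63/1.25) * ln(1/(1-0.65))
V = 50.4 * ln(2.857143)
V = 50.4 * 1.049822
V = 52.91 L


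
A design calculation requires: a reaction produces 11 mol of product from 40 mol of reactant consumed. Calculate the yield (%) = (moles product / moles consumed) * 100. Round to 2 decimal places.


Yield = (moles product / moles consumed) * 100%
Yield = (11 / 40) * 100
Yield = 0.275 * 100
Yield = 27.50%


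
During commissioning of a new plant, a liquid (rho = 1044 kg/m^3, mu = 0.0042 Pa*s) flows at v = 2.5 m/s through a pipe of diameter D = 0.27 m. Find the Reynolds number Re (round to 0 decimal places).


Re = rho * v * D / mu
Re = 1044 * 2.5 * 0.27 / 0.0042
Re = 704.7 / 0.0042
Re = 167786


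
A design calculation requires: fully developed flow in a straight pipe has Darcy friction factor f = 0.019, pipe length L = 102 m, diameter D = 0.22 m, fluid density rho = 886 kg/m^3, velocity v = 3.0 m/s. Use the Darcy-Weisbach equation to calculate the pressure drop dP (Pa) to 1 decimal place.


dP = f * (L/D) * (rho*v^2/2)
dP = 0.019 * (102/0.22) * (886*3.0^2/2)
L/D = 463.63636364
rho*v^2/2 = 886*9.0/2 = 3987.0
dP = 0.019 * 463.63636364 * 3987.0
dP = 35121.8 Pa


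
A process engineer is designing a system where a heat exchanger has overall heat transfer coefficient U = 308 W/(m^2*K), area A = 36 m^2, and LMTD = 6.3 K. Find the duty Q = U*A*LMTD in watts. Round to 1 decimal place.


Q = U * A * LMTD
Q = 308 * 36 * 6.3
Q = 69854.4 W


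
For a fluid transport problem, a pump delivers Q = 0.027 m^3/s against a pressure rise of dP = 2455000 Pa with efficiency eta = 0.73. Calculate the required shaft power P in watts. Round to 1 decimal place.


P = Q * dP / eta
P = 0.027 * 2455000 / 0.73
P = 66285.0 / 0.73
P = 90801.4 W


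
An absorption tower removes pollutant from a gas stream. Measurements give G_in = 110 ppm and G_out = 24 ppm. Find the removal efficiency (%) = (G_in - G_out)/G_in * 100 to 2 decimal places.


Efficiency = (G_in - G_out) / G_in * 100%
Efficiency = (110 - 24) / 110 * 100
Efficiency = 86 / 110 * 100
Efficiency = 78.18%


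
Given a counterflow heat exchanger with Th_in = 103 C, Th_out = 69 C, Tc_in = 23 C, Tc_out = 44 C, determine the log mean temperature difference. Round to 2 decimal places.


dT1 = Th_in - Tc_out = 103 - 44 = 59
dT2 = Th_out - Tc_in = 69 - 23 = 46
LMTD = (dT1 - dT2) / ln(dT1/dT2)
LMTD = (59 - 46) / ln(59/46)
LMTD = 52.23 K


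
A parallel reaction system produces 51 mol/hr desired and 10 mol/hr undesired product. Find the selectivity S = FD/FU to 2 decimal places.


S = desired product rate / undesired product rate
S = 51 / 10
S = 5.10


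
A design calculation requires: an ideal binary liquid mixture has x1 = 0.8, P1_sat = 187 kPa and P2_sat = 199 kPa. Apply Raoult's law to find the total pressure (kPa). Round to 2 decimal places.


P = x1*P1_sat + x2*P2_sat
x2 = 1 - x1 = 1 - 0.8 = 0.2
P = 0.8*187 + 0.2*199
P = 149.6 + 39.8
P = 189.40 kPa


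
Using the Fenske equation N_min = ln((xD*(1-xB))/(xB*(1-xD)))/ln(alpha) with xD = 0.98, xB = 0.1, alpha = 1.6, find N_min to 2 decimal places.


N_min = ln((xD*(1-xB))/(xB*(1-xD))) / ln(alpha)
Numerator inside ln: 0.882 / 0.002 = 441.0
ln(441.0) = 6.089045
ln(alpha) = ln(1.6) = 0.470004
N_min = 6.089045 / 0.470004 = 12.96


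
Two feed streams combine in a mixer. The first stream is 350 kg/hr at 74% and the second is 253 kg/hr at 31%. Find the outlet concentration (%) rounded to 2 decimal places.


Mass balance on solute: F1*x1 + F2*x2 = F3*x3
F3 = F1 + F2 = 350 + 253 = 603 kg/hr
x3 = (F1*x1 + F2*x2)/F3
x3 = (350*0.74 + 253*0.31) / 603
x3 = 55.96%


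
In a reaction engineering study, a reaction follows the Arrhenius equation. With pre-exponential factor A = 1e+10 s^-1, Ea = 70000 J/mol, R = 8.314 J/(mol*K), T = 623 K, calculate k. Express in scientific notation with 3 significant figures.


k = A * exp(-Ea/(R*T))
k = 1e+10 * exp(-70000 / (8.314 * 623))
k = 1e+10 * exp(-13.5145)
k = 1.35e+04


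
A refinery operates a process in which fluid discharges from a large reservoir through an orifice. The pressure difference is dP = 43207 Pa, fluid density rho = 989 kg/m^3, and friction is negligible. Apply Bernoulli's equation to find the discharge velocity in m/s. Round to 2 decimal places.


v = sqrt(2*dP/rho)
v = sqrt(2*43207/989)
v = sqrt(87.375126)
v = 9.35 m/s


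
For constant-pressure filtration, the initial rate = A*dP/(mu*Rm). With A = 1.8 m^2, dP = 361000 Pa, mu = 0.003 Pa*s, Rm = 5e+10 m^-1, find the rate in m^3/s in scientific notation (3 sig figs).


rate = A * dP / (mu * Rm)
rate = 1.8 * 361000 / (0.003 * 5e+10)
rate = 649800.0 / 1.500e+08
rate = 4.33e-03 m^3/s


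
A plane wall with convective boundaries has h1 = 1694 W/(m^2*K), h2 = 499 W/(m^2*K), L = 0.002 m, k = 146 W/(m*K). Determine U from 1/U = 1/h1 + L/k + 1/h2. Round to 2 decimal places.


1/U = 1/h1 + L/k + 1/h2
1/U = 1/1694 + 0.002/146 + 1/499
1/U = 0.0005903188 + 1.36986e-05 + 0.002004008
1/U = 0.0026080254
U = 383.43 W/(m^2*K)


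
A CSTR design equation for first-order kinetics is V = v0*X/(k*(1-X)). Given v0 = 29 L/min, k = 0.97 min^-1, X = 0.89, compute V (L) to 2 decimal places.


V = v0 * X / (k * (1 - X))
V = 29 * 0.89 / (0.97 * (1 - 0.89))
V = 25.81 / (0.97 * 0.11)
V = 25.81 / 0.1067
V = 241.89 L


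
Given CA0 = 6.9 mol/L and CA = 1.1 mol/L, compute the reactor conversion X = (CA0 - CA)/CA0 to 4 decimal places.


X = (CA0 - CA) / CA0
X = (6.9 - 1.1) / 6.9
X = 5.8 / 6.9
X = 0.8406


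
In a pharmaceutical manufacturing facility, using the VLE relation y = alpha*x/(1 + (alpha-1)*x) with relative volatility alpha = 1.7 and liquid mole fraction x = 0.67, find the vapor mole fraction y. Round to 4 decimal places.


y = alpha*x / (1 + (alpha-1)*x)
y = 1.7*0.67 / (1 + (1.7-1)*0.67)
y = 1.139 / (1 + 0.469)
y = 1.139 / 1.469
y = 0.7754


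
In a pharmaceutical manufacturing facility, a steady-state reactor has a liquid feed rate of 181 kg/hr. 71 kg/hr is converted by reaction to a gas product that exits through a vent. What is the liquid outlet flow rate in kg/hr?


Steady-state mass balance on the main outlet: F_out = F_in - F_removed
F_out = 181 - 71
F_out = 110 kg/hr


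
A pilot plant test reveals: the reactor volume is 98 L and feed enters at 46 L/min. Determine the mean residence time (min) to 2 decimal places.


tau = V / v0
tau = 98 / 46
tau = 2.13 min


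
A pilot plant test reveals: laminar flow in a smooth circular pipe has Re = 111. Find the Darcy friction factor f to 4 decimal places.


f = 64 / Re
f = 64 / 111
f = 0.5766


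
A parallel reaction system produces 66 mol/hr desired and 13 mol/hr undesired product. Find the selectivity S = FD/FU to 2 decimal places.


S = desired product rate / undesired product rate
S = 66 / 13
S = 5.08


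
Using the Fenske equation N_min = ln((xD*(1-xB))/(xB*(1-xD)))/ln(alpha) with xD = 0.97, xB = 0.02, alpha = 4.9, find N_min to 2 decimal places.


N_min = ln((xD*(1-xB))/(xB*(1-xD))) / ln(alpha)
Numerator inside ln: 0.9506 / 0.0006 = 1584.333333
ln(1584.333333) = 7.367919
ln(alpha) = ln(4.9) = 1.589235
N_min = 7.367919 / 1.589235 = 4.64


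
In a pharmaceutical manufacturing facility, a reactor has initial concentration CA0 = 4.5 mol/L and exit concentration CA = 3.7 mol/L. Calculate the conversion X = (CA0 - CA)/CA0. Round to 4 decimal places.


X = (CA0 - CA) / CA0
X = (4.5 - 3.7) / 4.5
X = 0.8 / 4.5
X = 0.1778


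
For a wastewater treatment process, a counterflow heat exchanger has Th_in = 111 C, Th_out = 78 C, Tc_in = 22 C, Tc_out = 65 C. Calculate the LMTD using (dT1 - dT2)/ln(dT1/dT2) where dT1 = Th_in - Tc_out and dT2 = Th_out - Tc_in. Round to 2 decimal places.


dT1 = Th_in - Tc_out = 111 - 65 = 46
dT2 = Th_out - Tc_in = 78 - 22 = 56
LMTD = (dT1 - dT2) / ln(dT1/dT2)
LMTD = (46 - 56) / ln(46/56)
LMTD = 50.84 K


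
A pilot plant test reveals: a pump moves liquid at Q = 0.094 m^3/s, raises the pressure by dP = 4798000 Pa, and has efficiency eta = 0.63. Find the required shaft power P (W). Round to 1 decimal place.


P = Q * dP / eta
P = 0.094 * 4798000 / 0.63
P = 451012.0 / 0.63
P = 715892.1 W


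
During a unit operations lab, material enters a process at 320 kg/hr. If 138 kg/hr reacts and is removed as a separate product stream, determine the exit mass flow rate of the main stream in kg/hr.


Steady-state mass balance on the main outlet: F_out = F_in - F_removed
F_out = 320 - 138
F_out = 182 kg/hr


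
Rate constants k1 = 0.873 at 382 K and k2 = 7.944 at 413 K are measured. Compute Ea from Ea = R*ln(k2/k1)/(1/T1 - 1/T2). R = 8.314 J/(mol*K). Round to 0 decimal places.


Ea = R * ln(k2/k1) / (1/T1 - 1/T2)
ln(k2/k1) = ln(7.944/0.873) = 2.2082366
1/T1 - 1/T2 = 1/382 - 1/413 = 0.000196493541
Ea = 8.314 * 2.2082366 / 0.000196493541
Ea = 93435 J/mol


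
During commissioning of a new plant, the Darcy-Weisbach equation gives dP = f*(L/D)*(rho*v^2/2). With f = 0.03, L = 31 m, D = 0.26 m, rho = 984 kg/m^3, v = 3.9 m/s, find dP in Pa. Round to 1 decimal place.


dP = f * (L/D) * (rho*v^2/2)
dP = 0.03 * (31/0.26) * (984*3.9^2/2)
L/D = 119.23076923
rho*v^2/2 = 984*15.21/2 = 7483.32
dP = 0.03 * 119.23076923 * 7483.32
dP = 26767.3 Pa


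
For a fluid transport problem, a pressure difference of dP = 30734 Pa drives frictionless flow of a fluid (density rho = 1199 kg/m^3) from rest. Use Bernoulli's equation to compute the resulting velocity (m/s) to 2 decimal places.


v = sqrt(2*dP/rho)
v = sqrt(2*30734/1199)
v = sqrt(51.266055)
v = 7.16 m/s


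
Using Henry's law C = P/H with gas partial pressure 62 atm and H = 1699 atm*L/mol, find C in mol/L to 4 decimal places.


C = P / H
C = 62 / 1699
C = 0.0365 mol/L


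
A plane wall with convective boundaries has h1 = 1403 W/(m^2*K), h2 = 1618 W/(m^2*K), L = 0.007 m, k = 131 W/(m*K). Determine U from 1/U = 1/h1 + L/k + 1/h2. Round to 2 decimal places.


1/U = 1/h1 + L/k + 1/h2
1/U = 1/1403 + 0.007/131 + 1/1618
1/U = 0.0007127584 + 5.34351e-05 + 0.000618047
1/U = 0.0013842405
U = 722.42 W/(m^2*K)


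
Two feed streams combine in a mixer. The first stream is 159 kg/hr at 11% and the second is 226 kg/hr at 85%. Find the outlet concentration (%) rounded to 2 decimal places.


Mass balance on solute: F1*x1 + F2*x2 = F3*x3
F3 = F1 + F2 = 159 + 226 = 385 kg/hr
x3 = (F1*x1 + F2*x2)/F3
x3 = (159*0.11 + 226*0.85) / 385
x3 = 54.44%


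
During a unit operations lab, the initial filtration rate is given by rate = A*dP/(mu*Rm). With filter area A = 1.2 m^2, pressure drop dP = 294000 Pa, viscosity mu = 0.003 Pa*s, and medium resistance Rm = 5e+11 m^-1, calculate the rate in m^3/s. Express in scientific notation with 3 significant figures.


rate = A * dP / (mu * Rm)
rate = 1.2 * 294000 / (0.003 * 5e+11)
rate = 352800.0 / 1.500e+09
rate = 2.35e-04 m^3/s


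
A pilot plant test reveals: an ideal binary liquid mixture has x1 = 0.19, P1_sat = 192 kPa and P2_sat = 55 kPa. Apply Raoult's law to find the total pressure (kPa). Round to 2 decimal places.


P = x1*P1_sat + x2*P2_sat
x2 = 1 - x1 = 1 - 0.19 = 0.81
P = 0.19*192 + 0.81*55
P = 36.48 + 44.55
P = 81.03 kPa


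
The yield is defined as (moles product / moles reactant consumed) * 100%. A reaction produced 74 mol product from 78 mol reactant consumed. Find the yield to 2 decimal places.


Yield = (moles product / moles consumed) * 100%
Yield = (74 / 78) * 100
Yield = 0.9487 * 100
Yield = 94.87%


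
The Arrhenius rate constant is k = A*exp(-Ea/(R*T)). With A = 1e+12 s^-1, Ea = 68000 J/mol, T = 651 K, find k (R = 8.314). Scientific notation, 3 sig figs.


k = A * exp(-Ea/(R*T))
k = 1e+12 * exp(-68000 / (8.314 * 651))
k = 1e+12 * exp(-12.56371)
k = 3.50e+06


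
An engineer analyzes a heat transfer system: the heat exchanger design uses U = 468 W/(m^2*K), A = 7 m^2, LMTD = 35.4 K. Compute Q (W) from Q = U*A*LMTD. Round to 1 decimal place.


Q = U * A * LMTD
Q = 468 * 7 * 35.4
Q = 115970.4 W


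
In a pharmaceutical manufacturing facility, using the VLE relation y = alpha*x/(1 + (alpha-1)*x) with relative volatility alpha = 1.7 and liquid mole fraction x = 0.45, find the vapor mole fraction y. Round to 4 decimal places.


y = alpha*x / (1 + (alpha-1)*x)
y = 1.7*0.45 / (1 + (1.7-1)*0.45)
y = 0.765 / (1 + 0.315)
y = 0.765 / 1.315
y = 0.5817


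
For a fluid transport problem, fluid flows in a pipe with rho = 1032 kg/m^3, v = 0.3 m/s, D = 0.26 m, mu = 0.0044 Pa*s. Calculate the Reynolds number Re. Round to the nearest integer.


Re = rho * v * D / mu
Re = 1032 * 0.3 * 0.26 / 0.0044
Re = 80.496 / 0.0044
Re = 18295


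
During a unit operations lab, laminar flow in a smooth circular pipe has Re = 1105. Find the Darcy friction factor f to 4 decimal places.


f = 64 / Re
f = 64 / 1105
f = 0.0579


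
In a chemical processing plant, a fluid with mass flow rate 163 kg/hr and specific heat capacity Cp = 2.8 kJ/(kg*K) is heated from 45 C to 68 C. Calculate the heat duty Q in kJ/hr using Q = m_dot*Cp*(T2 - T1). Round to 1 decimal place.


Q = m_dot * Cp * (T2 - T1)
Q = 163 * 2.8 * (68 - 45)
Q = 163 * 2.8 * 23
Q = 10497.2 kJ/hr


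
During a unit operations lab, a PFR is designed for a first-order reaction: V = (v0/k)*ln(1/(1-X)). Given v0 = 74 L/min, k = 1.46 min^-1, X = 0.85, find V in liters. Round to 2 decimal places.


V = (v0/k) * ln(1/(1-X))
V = (74/1.46) * ln(1/(1-0.85))
V = 50.684932 * ln(6.666667)
V = 50.684932 * 1.89712
V = 96.16 L


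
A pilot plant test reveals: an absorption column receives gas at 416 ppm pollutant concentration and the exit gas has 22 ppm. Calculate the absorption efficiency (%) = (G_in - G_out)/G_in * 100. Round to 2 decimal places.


Efficiency = (G_in - G_out) / G_in * 100%
Efficiency = (416 - 22) / 416 * 100
Efficiency = 394 / 416 * 100
Efficiency = 94.71%


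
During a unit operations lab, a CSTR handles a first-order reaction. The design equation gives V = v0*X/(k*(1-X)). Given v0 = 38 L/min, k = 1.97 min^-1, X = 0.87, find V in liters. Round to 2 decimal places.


V = v0 * X / (k * (1 - X))
V = 38 * 0.87 / (1.97 * (1 - 0.87))
V = 33.06 / (1.97 * 0.13)
V = 33.06 / 0.2561
V = 129.09 L


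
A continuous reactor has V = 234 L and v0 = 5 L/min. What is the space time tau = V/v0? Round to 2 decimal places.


tau = V / v0
tau = 234 / 5
tau = 46.80 min


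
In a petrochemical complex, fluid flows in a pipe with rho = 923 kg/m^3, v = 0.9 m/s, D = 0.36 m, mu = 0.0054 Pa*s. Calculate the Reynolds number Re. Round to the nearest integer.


Re = rho * v * D / mu
Re = 923 * 0.9 * 0.36 / 0.0054
Re = 299.052 / 0.0054
Re = 55380


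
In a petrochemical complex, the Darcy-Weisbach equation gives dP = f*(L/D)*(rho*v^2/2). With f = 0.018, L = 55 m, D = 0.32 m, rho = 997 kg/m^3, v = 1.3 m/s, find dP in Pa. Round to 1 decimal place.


dP = f * (L/D) * (rho*v^2/2)
dP = 0.018 * (55/0.32) * (997*1.3^2/2)
L/D = 171.875
rho*v^2/2 = 997*1.69/2 = 842.465
dP = 0.018 * 171.875 * 842.465
dP = 2606.4 Pa


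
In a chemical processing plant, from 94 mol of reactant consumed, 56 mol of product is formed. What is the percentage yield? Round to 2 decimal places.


Yield = (moles product / moles consumed) * 100%
Yield = (56 / 94) * 100
Yield = 0.5957 * 100
Yield = 59.57%


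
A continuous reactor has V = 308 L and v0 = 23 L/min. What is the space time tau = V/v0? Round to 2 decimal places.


tau = V / v0
tau = 308 / 23
tau = 13.39 min


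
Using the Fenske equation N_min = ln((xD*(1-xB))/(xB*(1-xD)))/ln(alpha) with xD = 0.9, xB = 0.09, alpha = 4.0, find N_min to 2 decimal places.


N_min = ln((xD*(1-xB))/(xB*(1-xD))) / ln(alpha)
Numerator inside ln: 0.819 / 0.009 = 91.0
ln(91.0) = 4.51086
ln(alpha) = ln(4.0) = 1.386294
N_min = 4.51086 / 1.386294 = 3.25


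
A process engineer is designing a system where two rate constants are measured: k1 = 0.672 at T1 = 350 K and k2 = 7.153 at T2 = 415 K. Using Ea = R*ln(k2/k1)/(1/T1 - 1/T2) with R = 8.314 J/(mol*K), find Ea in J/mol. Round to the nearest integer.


Ea = R * ln(k2/k1) / (1/T1 - 1/T2)
ln(k2/k1) = ln(7.153/0.672) = 2.3650288
1/T1 - 1/T2 = 1/350 - 1/415 = 0.000447504303
Ea = 8.314 * 2.3650288 / 0.000447504303
Ea = 43939 J/mol


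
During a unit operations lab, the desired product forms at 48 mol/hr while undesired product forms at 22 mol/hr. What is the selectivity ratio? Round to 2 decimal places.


S = desired product rate / undesired product rate
S = 48 / 22
S = 2.18


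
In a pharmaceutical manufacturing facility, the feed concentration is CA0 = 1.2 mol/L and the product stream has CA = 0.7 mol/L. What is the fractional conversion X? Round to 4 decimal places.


X = (CA0 - CA) / CA0
X = (1.2 - 0.7) / 1.2
X = 0.5 / 1.2
X = 0.4167


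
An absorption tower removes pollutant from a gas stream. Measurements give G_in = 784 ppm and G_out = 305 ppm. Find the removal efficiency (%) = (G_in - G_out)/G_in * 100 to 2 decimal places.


Efficiency = (G_in - G_out) / G_in * 100%
Efficiency = (784 - 305) / 784 * 100
Efficiency = 479 / 784 * 100
Efficiency = 61.10%


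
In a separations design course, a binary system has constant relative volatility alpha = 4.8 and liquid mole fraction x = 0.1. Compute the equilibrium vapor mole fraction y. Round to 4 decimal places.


y = alpha*x / (1 + (alpha-1)*x)
y = 4.8*0.1 / (1 + (4.8-1)*0.1)
y = 0.48 / (1 + 0.38)
y = 0.48 / 1.38
y = 0.3478


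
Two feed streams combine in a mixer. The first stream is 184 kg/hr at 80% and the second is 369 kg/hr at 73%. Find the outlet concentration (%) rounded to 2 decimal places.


Mass balance on solute: F1*x1 + F2*x2 = F3*x3
F3 = F1 + F2 = 184 + 369 = 553 kg/hr
x3 = (F1*x1 + F2*x2)/F3
x3 = (184*0.8 + 369*0.73) / 553
x3 = 75.33%


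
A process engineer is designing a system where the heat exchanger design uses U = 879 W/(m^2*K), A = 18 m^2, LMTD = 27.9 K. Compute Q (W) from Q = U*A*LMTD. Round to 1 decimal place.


Q = U * A * LMTD
Q = 879 * 18 * 27.9
Q = 441433.8 W


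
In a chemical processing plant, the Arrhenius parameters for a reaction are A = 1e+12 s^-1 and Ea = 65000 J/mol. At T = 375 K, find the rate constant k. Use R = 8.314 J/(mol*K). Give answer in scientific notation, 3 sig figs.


k = A * exp(-Ea/(R*T))
k = 1e+12 * exp(-65000 / (8.314 * 375))
k = 1e+12 * exp(-20.848368)
k = 8.82e+02


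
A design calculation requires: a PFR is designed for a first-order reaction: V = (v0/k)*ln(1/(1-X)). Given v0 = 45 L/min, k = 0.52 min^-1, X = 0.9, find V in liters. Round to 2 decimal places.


V = (v0/k) * ln(1/(1-X))
V = (45/0.52) * ln(1/(1-0.9))
V = 86.538462 * ln(10.0)
V = 86.538462 * 2.302585
V = 199.26 L


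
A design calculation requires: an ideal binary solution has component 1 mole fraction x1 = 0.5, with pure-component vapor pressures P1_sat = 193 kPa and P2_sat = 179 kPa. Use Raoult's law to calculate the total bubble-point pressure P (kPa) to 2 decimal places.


P = x1*P1_sat + x2*P2_sat
x2 = 1 - x1 = 1 - 0.5 = 0.5
P = 0.5*193 + 0.5*179
P = 96.5 + 89.5
P = 186.00 kPa


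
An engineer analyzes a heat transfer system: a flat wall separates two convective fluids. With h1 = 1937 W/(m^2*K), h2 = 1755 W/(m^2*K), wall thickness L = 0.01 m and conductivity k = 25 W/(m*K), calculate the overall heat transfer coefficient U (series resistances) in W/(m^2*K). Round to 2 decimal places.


1/U = 1/h1 + L/k + 1/h2
1/U = 1/1937 + 0.01/25 + 1/1755
1/U = 0.0005162623 + 0.0004 + 0.0005698006
1/U = 0.0014860629
U = 672.92 W/(m^2*K)


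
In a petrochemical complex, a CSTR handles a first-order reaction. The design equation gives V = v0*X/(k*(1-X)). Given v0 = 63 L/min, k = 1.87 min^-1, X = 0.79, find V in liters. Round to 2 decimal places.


V = v0 * X / (k * (1 - X))
V = 63 * 0.79 / (1.87 * (1 - 0.79))
V = 49.77 / (1.87 * 0.21)
V = 49.77 / 0.3927
V = 126.74 L


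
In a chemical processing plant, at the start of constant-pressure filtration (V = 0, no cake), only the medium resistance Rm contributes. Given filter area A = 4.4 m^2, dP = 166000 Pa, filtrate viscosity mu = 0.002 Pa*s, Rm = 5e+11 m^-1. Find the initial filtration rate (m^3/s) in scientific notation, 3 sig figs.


rate = A * dP / (mu * Rm)
rate = 4.4 * 166000 / (0.002 * 5e+11)
rate = 730400.0 / 1.000e+09
rate = 7.30e-04 m^3/s


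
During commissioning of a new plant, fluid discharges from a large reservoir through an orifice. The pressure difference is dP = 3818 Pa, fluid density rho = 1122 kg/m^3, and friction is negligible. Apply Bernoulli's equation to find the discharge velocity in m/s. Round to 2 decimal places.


v = sqrt(2*dP/rho)
v = sqrt(2*3818/1122)
v = sqrt(6.805704)
v = 2.61 m/s


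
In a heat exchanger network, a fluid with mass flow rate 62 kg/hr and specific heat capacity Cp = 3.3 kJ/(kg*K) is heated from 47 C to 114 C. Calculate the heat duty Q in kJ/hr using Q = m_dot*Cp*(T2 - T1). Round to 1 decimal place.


Q = m_dot * Cp * (T2 - T1)
Q = 62 * 3.3 * (114 - 47)
Q = 62 * 3.3 * 67
Q = 13708.2 kJ/hr


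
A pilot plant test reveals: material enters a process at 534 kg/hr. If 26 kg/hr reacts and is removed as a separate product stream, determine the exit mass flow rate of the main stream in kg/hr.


Steady-state mass balance on the main outlet: F_out = F_in - F_removed
F_out = 534 - 26
F_out = 508 kg/hr


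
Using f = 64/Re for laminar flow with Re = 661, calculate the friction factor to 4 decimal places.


f = 64 / Re
f = 64 / 661
f = 0.0968


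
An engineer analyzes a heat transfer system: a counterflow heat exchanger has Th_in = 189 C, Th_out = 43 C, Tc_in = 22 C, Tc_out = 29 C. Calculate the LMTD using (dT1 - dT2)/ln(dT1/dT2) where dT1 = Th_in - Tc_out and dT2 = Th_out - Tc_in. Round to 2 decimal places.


dT1 = Th_in - Tc_out = 189 - 29 = 160
dT2 = Th_out - Tc_in = 43 - 22 = 21
LMTD = (dT1 - dT2) / ln(dT1/dT2)
LMTD = (160 - 21) / ln(160/21)
LMTD = 68.45 K


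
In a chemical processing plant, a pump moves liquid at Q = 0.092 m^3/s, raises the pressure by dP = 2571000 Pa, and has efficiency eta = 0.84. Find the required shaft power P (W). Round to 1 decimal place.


P = Q * dP / eta
P = 0.092 * 2571000 / 0.84
P = 236532.0 / 0.84
P = 281585.7 W


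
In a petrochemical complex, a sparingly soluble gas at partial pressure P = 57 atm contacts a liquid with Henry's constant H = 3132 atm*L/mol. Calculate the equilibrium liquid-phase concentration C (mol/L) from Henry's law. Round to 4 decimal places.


C = P / H
C = 57 / 3132
C = 0.0182 mol/L


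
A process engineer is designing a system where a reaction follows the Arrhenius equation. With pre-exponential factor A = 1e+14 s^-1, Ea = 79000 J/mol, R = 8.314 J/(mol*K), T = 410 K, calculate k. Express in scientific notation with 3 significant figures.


k = A * exp(-Ea/(R*T))
k = 1e+14 * exp(-79000 / (8.314 * 410))
k = 1e+14 * exp(-23.175719)
k = 8.61e+03


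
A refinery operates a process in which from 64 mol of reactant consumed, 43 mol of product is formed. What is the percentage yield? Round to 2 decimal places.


Yield = (moles product / moles consumed) * 100%
Yield = (43 / 64) * 100
Yield = 0.6719 * 100
Yield = 67.19%


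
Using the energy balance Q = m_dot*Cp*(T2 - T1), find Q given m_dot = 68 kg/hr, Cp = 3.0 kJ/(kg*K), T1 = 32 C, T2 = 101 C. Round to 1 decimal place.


Q = m_dot * Cp * (T2 - T1)
Q = 68 * 3.0 * (101 - 32)
Q = 68 * 3.0 * 69
Q = 14076.0 kJ/hr


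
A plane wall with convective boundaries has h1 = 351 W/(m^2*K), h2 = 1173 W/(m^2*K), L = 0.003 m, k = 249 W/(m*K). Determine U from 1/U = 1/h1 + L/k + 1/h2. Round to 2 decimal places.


1/U = 1/h1 + L/k + 1/h2
1/U = 1/351 + 0.003/249 + 1/1173
1/U = 0.0028490028 + 1.20482e-05 + 0.0008525149
1/U = 0.0037135659
U = 269.28 W/(m^2*K)


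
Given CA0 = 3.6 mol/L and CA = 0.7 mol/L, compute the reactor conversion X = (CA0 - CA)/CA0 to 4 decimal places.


X = (CA0 - CA) / CA0
X = (3.6 - 0.7) / 3.6
X = 2.9 / 3.6
X = 0.8056


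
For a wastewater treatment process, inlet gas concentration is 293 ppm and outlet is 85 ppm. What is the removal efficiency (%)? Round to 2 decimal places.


Efficiency = (G_in - G_out) / G_in * 100%
Efficiency = (293 - 85) / 293 * 100
Efficiency = 208 / 293 * 100
Efficiency = 70.99%


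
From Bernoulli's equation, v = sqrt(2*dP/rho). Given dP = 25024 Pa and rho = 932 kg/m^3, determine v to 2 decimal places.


v = sqrt(2*dP/rho)
v = sqrt(2*25024/932)
v = sqrt(53.699571)
v = 7.33 m/s


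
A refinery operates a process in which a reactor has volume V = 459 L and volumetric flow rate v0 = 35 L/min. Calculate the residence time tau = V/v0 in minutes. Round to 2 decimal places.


tau = V / v0
tau = 459 / 35
tau = 13.11 min


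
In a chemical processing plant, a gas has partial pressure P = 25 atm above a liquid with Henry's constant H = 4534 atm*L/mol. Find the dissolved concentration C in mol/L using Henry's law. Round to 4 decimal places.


C = P / H
C = 25 / 4534
C = 0.0055 mol/L


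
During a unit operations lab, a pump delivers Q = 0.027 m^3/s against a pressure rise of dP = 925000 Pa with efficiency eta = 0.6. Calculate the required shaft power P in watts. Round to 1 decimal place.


P = Q * dP / eta
P = 0.027 * 925000 / 0.6
P = 24975.0 / 0.6
P = 41625.0 W


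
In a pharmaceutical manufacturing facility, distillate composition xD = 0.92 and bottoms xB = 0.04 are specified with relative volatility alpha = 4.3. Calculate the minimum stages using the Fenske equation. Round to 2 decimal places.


N_min = ln((xD*(1-xB))/(xB*(1-xD))) / ln(alpha)
Numerator inside ln: 0.8832 / 0.0032 = 276.0
ln(276.0) = 5.620401
ln(alpha) = ln(4.3) = 1.458615
N_min = 5.620401 / 1.458615 = 3.85


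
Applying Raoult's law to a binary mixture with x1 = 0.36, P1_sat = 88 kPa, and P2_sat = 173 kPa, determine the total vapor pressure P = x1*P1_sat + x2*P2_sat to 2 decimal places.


P = x1*P1_sat + x2*P2_sat
x2 = 1 - x1 = 1 - 0.36 = 0.64
P = 0.36*88 + 0.64*173
P = 31.68 + 110.72
P = 142.40 kPa


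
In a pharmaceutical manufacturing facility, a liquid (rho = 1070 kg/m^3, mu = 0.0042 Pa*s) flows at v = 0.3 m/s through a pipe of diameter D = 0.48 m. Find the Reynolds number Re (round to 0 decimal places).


Re = rho * v * D / mu
Re = 1070 * 0.3 * 0.48 / 0.0042
Re = 154.08 / 0.0042
Re = 36686


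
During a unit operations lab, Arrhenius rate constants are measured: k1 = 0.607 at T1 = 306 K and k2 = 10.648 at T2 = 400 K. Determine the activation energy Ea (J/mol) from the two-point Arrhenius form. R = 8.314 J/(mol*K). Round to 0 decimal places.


Ea = R * ln(k2/k1) / (1/T1 - 1/T2)
ln(k2/k1) = ln(10.648/0.607) = 2.8645986
1/T1 - 1/T2 = 1/306 - 1/400 = 0.000767973856
Ea = 8.314 * 2.8645986 / 0.000767973856
Ea = 31012 J/mol


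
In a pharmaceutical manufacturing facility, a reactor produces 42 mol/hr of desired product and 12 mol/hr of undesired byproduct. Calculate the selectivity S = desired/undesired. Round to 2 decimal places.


S = desired product rate / undesired product rate
S = 42 / 12
S = 3.50


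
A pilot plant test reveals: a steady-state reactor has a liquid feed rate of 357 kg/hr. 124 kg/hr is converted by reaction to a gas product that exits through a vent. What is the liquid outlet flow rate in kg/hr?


Steady-state mass balance on the main outlet: F_out = F_in - F_removed
F_out = 357 - 124
F_out = 233 kg/hr


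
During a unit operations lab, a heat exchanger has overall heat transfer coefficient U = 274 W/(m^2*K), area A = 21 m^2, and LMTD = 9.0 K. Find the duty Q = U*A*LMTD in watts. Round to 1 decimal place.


Q = U * A * LMTD
Q = 274 * 21 * 9.0
Q = 51786.0 W


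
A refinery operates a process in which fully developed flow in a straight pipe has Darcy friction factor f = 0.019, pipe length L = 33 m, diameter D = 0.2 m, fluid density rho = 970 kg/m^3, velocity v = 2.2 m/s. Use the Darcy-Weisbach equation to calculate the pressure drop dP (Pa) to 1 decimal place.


dP = f * (L/D) * (rho*v^2/2)
dP = 0.019 * (33/0.2) * (970*2.2^2/2)
L/D = 165.0
rho*v^2/2 = 970*4.84/2 = 2347.4
dP = 0.019 * 165.0 * 2347.4
dP = 7359.1 Pa


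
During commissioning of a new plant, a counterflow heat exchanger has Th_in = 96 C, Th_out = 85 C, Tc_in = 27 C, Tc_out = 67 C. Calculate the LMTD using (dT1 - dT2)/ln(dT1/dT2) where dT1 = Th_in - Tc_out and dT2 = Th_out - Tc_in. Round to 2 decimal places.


dT1 = Th_in - Tc_out = 96 - 67 = 29
dT2 = Th_out - Tc_in = 85 - 27 = 58
LMTD = (dT1 - dT2) / ln(dT1/dT2)
LMTD = (29 - 58) / ln(29/58)
LMTD = 41.84 K


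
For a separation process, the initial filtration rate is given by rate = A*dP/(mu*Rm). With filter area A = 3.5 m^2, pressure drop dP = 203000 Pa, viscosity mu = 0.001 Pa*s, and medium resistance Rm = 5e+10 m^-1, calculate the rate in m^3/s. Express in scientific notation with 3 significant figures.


rate = A * dP / (mu * Rm)
rate = 3.5 * 203000 / (0.001 * 5e+10)
rate = 710500.0 / 5.000e+07
rate = 1.42e-02 m^3/s


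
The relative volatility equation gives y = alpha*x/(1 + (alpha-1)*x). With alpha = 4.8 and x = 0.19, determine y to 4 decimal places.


y = alpha*x / (1 + (alpha-1)*x)
y = 4.8*0.19 / (1 + (4.8-1)*0.19)
y = 0.912 / (1 + 0.722)
y = 0.912 / 1.722
y = 0.5296


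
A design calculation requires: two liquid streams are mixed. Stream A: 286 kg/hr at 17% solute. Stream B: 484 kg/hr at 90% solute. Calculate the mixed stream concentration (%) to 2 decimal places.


Mass balance on solute: F1*x1 + F2*x2 = F3*x3
F3 = F1 + F2 = 286 + 484 = 770 kg/hr
x3 = (F1*x1 + F2*x2)/F3
x3 = (286*0.17 + 484*0.9) / 770
x3 = 62.89%


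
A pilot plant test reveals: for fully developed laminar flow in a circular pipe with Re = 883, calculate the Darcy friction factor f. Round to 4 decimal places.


f = 64 / Re
f = 64 / 883
f = 0.0725


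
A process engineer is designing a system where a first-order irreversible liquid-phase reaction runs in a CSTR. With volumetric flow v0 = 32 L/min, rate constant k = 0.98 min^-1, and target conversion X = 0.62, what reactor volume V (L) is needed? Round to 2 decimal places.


V = v0 * X / (k * (1 - X))
V = 32 * 0.62 / (0.98 * (1 - 0.62))
V = 19.84 / (0.98 * 0.38)
V = 19.84 / 0.3724
V = 53.28 L


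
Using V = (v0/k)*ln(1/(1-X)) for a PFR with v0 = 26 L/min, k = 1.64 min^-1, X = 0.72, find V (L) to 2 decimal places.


V = (v0/k) * ln(1/(1-X))
V = (26/1.64) * ln(1/(1-0.72))
V = 15.853659 * ln(3.571429)
V = 15.853659 * 1.272966
V = 20.18 L


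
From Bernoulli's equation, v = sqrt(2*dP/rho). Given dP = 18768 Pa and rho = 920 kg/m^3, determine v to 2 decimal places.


v = sqrt(2*dP/rho)
v = sqrt(2*18768/920)
v = sqrt(40.8)
v = 6.39 m/s


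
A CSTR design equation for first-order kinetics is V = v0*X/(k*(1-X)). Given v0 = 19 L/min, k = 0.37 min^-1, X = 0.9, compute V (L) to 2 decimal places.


V = v0 * X / (k * (1 - X))
V = 19 * 0.9 / (0.37 * (1 - 0.9))
V = 17.1 / (0.37 * 0.1)
V = 17.1 / 0.037
V = 462.16 L


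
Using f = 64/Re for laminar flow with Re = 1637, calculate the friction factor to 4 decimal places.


f = 64 / Re
f = 64 / 1637
f = 0.0391


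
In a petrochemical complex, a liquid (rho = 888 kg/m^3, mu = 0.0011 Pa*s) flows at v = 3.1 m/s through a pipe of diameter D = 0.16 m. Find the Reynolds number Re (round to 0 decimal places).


Re = rho * v * D / mu
Re = 888 * 3.1 * 0.16 / 0.0011
Re = 440.448 / 0.0011
Re = 400407


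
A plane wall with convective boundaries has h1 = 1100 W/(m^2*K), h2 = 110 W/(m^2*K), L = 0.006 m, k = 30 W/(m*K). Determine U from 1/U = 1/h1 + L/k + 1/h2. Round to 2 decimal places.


1/U = 1/h1 + L/k + 1/h2
1/U = 1/1100 + 0.006/30 + 1/110
1/U = 0.0009090909 + 0.0002 + 0.0090909091
1/U = 0.0102
U = 98.04 W/(m^2*K)


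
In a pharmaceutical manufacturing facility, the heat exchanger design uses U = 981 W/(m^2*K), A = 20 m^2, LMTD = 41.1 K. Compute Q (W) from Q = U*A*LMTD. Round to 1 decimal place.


Q = U * A * LMTD
Q = 981 * 20 * 41.1
Q = 806382.0 W


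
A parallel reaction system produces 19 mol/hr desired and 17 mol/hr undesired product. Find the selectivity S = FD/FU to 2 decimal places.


S = desired product rate / undesired product rate
S = 19 / 17
S = 1.12


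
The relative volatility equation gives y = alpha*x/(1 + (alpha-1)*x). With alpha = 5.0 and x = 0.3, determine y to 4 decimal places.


y = alpha*x / (1 + (alpha-1)*x)
y = 5.0*0.3 / (1 + (5.0-1)*0.3)
y = 1.5 / (1 + 1.2)
y = 1.5 / 2.2
y = 0.6818


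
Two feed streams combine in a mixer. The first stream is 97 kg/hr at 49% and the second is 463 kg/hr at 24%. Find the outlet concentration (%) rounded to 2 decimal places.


Mass balance on solute: F1*x1 + F2*x2 = F3*x3
F3 = F1 + F2 = 97 + 463 = 560 kg/hr
x3 = (F1*x1 + F2*x2)/F3
x3 = (97*0.49 + 463*0.24) / 560
x3 = 28.33%


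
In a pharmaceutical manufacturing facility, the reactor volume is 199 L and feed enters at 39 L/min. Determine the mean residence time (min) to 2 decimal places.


tau = V / v0
tau = 199 / 39
tau = 5.10 min


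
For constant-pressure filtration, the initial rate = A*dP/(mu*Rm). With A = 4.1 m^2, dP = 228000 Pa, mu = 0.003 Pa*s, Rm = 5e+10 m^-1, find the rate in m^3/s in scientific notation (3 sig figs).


rate = A * dP / (mu * Rm)
rate = 4.1 * 228000 / (0.003 * 5e+10)
rate = 934800.0 / 1.500e+08
rate = 6.23e-03 m^3/s
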